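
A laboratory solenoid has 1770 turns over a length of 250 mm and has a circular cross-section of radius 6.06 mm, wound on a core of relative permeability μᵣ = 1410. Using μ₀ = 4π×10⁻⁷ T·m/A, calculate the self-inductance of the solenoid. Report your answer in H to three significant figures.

A = πr² = π(6.060×10^-3 m)² = 1.154×10^-4 m².
For a long solenoid, L = μ₀μᵣN²A/ℓ.
L = (4π×10⁻⁷)(1410)(1770)²(1.154×10^-4)/(0.25 m) = 2.562 H.

L ≈ 2.56 H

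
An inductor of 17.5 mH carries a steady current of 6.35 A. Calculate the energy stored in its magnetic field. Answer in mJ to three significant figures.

U ≈ 353 mJ

Stored magnetic energy: U = ½LI².
U = ½(1.750×10^-2 H)(6.35 A)² = 0.3528 J.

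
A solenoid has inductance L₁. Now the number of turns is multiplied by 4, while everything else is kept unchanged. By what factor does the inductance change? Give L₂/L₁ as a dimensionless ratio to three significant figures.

L₂/L₁ = 16.0

For a solenoid, L ∝ μᵣN²A/ℓ.
L₂/L₁ = (4)^2 = 16.0.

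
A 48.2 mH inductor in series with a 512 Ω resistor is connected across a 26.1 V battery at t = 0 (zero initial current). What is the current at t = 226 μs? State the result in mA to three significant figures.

τ = L/R = 4.820×10^-2/512 = 9.414×10^-5 s; final current I_∞ = ε/R = 26.1/512 = 5.098×10^-2 A.
I(t) = I_∞(1 − e^(−t/τ)) with t/τ = 2.401.
I = (5.098×10^-2)(1 − e^(−2.401)) = 4.636×10^-2 A.

I ≈ 46.4 mA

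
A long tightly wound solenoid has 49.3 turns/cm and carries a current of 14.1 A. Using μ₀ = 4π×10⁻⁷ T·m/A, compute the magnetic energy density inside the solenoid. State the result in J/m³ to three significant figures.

B = μ₀nI = (4π×10⁻⁷)(4.930×10^3)(14.1) = 8.735×10^-2 T.
u = B²/(2μ₀) = (8.735×10^-2)²/(2×4π×10⁻⁷) = 3.036×10^3 J/m³.

u ≈ 3040 J/m³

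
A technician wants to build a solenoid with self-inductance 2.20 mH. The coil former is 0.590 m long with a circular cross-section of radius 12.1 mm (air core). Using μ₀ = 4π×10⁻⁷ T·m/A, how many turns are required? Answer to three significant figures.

A = πr² = π(1.210×10^-2 m)² = 4.600×10^-4 m².
From L = μ₀N²A/ℓ, N = √(Lℓ / (μ₀A)).
N = √[(2.200×10^-3)(0.59) / ((4π×10⁻⁷)×4.600×10^-4)] = √(2.246×10^6) ≈ 1498.6.

N ≈ 1500 turns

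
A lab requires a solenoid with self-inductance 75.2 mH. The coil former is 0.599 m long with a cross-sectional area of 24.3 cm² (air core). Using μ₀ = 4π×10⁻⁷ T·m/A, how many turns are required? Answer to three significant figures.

A = 24.3 cm² = 2.430×10^-3 m².
From L = μ₀N²A/ℓ, N = √(Lℓ / (μ₀A)).
N = √[(7.520×10^-2)(0.599) / ((4π×10⁻⁷)×2.430×10^-3)] = √(1.475×10^7) ≈ 3840.7.

N ≈ 3840 turns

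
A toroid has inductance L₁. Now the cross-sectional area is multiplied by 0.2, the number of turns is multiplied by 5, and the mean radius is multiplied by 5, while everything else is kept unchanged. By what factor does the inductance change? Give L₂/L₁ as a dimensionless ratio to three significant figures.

L₂/L₁ = 1.00

For a toroid, L ∝ μᵣN²A/R.
L₂/L₁ = (0.2) × (5)^2 × (5)^-1 = 1.00.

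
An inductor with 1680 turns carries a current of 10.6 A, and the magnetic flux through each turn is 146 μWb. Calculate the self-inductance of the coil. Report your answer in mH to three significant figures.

L ≈ 23.1 mH

Self-inductance is defined by L = NΦ_B/I (flux linkage over current).
L = (1680)(1.460×10^-4 Wb)/(10.6 A) = 2.314×10^-2 H.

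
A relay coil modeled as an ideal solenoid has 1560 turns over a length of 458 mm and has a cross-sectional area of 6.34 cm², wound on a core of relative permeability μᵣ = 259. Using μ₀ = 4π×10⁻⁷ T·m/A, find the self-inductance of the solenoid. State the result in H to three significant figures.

A = 6.34 cm² = 6.340×10^-4 m².
For a long solenoid, L = μ₀μᵣN²A/ℓ.
L = (4π×10⁻⁷)(259)(1560)²(6.340×10^-4)/(0.458 m) = 1.096 H.

L ≈ 1.10 H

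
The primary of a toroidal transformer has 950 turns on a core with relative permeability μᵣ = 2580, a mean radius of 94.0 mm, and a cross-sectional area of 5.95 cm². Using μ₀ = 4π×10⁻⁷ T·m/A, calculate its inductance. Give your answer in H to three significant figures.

L ≈ 2.95 H

For a thin toroid, L = μ₀μᵣN²A/(2πR).
L = (4π×10⁻⁷)(2580)(950)²(5.950×10^-4) / (2π×9.400×10^-2 m) = 2.948 H.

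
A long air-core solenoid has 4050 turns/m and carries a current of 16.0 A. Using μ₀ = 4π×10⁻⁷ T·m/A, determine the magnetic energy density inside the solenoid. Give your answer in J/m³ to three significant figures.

u ≈ 2640 J/m³

B = μ₀nI = (4π×10⁻⁷)(4.050×10^3)(16.0) = 8.143×10^-2 T.
u = B²/(2μ₀) = (8.143×10^-2)²/(2×4π×10⁻⁷) = 2.638×10^3 J/m³.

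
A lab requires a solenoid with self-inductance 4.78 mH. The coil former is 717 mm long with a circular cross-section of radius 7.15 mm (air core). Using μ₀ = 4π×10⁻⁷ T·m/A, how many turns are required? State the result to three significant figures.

A = πr² = π(7.150×10^-3 m)² = 1.606×10^-4 m².
From L = μ₀N²A/ℓ, N = √(Lℓ / (μ₀A)).
N = √[(4.780×10^-3)(0.717) / ((4π×10⁻⁷)×1.606×10^-4)] = √(1.698×10^7) ≈ 4120.9.

N ≈ 4120 turns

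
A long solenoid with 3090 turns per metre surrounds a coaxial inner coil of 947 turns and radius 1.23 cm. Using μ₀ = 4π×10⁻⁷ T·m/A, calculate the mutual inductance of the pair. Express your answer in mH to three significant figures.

The outer solenoid produces a uniform field B₁ = μ₀n₁I₁ across the inner coil,
so the flux linkage is N₂Φ = N₂B₁A₂ = μ₀n₁N₂A₂·I₁, giving M = μ₀n₁N₂A₂.
A₂ = πr² = π(1.230×10^-2 m)² = 4.753×10^-4 m².
M = (4π×10⁻⁷)(3090)(947)(4.753×10^-4) = 1.748×10^-3 H.

M ≈ 1.75 mH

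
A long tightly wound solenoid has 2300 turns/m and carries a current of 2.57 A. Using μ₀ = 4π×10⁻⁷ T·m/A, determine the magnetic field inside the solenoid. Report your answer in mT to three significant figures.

B ≈ 7.43 mT

Inside a long solenoid, B = μ₀nI.
B = (4π×10⁻⁷)(2.300×10^3 m⁻¹)(2.57 A) = 7.428×10^-3 T.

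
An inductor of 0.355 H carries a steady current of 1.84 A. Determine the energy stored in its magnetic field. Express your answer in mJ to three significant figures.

U ≈ 601 mJ

Stored magnetic energy: U = ½LI².
U = ½(0.355 H)(1.84 A)² = 0.6009 J.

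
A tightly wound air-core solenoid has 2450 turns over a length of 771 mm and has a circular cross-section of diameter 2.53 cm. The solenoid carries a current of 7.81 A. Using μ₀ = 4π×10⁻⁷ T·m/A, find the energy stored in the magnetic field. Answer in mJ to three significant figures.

A = π(d/2)² = π(1.265×10^-2 m)² = 5.027×10^-4 m².
L = μ₀N²A/ℓ = (4π×10⁻⁷)(2450)²(5.027×10^-4)/(0.771) = 4.918×10^-3 H.
U = ½LI² = ½(4.918×10^-3)(7.81)² = 0.15 J.

U ≈ 150 mJ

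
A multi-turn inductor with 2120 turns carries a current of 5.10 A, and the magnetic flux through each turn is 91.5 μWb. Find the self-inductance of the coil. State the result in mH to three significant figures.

Self-inductance is defined by L = NΦ_B/I (flux linkage over current).
L = (2120)(9.150×10^-5 Wb)/(5.10 A) = 3.804×10^-2 H.

L ≈ 38.0 mH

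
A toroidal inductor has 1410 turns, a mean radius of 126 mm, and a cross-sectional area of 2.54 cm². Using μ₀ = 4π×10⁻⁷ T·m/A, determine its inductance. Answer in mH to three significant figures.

For a thin toroid, L = μ₀N²A/(2πR).
L = (4π×10⁻⁷)(1410)²(2.540×10^-4) / (2π×0.126 m) = 8.016×10^-4 H.

L ≈ 0.802 mH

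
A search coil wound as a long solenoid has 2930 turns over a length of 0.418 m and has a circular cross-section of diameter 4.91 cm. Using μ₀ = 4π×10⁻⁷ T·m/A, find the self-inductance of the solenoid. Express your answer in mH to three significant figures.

A = π(d/2)² = π(2.455×10^-2 m)² = 1.893×10^-3 m².
For a long solenoid, L = μ₀N²A/ℓ.
L = (4π×10⁻⁷)(2930)²(1.893×10^-3)/(0.418 m) = 4.887×10^-2 H.

L ≈ 48.9 mH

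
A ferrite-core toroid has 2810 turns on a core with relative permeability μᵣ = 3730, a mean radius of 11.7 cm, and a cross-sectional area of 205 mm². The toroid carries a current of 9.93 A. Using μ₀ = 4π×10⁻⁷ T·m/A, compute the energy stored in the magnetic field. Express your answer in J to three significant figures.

L = μ₀μᵣN²A/(2πR) = (4π×10⁻⁷)(3730)(2810)²(2.050×10^-4)/(2π×0.117) = 10.32 H.
U = ½LI² = ½(10.32)(9.93)² = 508.8 J.

U ≈ 509 J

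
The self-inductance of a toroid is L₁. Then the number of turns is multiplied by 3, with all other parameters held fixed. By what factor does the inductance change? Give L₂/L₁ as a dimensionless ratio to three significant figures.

L₂/L₁ = 9.00

For a toroid, L ∝ μᵣN²A/R.
L₂/L₁ = (3)^2 = 9.00.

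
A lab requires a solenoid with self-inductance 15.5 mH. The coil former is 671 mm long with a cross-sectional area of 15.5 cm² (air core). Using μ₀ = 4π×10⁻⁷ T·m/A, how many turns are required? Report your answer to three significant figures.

A = 15.5 cm² = 1.550×10^-3 m².
From L = μ₀N²A/ℓ, N = √(Lℓ / (μ₀A)).
N = √[(1.550×10^-2)(0.671) / ((4π×10⁻⁷)×1.550×10^-3)] = √(5.340×10^6) ≈ 2310.8.

N ≈ 2310 turns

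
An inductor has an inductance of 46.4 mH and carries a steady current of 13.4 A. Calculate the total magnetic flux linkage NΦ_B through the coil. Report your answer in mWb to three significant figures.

From L = NΦ_B/I, the flux linkage is NΦ_B = LI.
NΦ_B = (4.640×10^-2 H)(13.4 A) = 0.6218 Wb.

NΦ_B ≈ 622 mWb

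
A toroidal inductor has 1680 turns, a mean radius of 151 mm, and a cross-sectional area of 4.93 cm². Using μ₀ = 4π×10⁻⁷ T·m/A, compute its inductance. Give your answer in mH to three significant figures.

L ≈ 1.84 mH

For a thin toroid, L = μ₀N²A/(2πR).
L = (4π×10⁻⁷)(1680)²(4.930×10^-4) / (2π×0.151 m) = 1.843×10^-3 H.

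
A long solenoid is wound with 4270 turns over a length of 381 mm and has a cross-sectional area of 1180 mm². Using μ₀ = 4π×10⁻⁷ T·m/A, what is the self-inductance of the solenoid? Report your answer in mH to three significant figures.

A = 1180 mm² = 1.180×10^-3 m².
For a long solenoid, L = μ₀N²A/ℓ.
L = (4π×10⁻⁷)(4270)²(1.180×10^-3)/(0.381 m) = 7.096×10^-2 H.

L ≈ 71.0 mH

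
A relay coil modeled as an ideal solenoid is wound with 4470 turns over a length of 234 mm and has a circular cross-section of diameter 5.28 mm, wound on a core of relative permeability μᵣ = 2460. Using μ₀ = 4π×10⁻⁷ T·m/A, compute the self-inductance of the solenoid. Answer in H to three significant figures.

L ≈ 5.78 H

A = π(d/2)² = π(2.640×10^-3 m)² = 2.190×10^-5 m².
For a long solenoid, L = μ₀μᵣN²A/ℓ.
L = (4π×10⁻⁷)(2460)(4470)²(2.190×10^-5)/(0.234 m) = 5.78 H.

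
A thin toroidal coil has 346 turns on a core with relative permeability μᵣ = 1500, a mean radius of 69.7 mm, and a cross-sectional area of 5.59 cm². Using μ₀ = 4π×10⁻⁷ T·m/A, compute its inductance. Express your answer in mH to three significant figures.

L ≈ 288 mH

For a thin toroid, L = μ₀μᵣN²A/(2πR).
L = (4π×10⁻⁷)(1500)(346)²(5.590×10^-4) / (2π×6.970×10^-2 m) = 0.288 H.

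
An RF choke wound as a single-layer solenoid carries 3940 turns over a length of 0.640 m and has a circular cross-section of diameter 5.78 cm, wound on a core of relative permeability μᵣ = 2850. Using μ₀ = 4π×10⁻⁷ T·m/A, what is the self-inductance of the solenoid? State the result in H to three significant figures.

A = π(d/2)² = π(2.890×10^-2 m)² = 2.624×10^-3 m².
For a long solenoid, L = μ₀μᵣN²A/ℓ.
L = (4π×10⁻⁷)(2850)(3940)²(2.624×10^-3)/(0.64 m) = 227.9 H.

L ≈ 228 H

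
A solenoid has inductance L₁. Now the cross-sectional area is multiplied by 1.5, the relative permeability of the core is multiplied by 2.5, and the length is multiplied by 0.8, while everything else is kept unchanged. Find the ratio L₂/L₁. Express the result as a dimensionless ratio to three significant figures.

For a solenoid, L ∝ μᵣN²A/ℓ.
L₂/L₁ = (1.5) × (2.5) × (0.8)^-1 = 4.69.

L₂/L₁ = 4.69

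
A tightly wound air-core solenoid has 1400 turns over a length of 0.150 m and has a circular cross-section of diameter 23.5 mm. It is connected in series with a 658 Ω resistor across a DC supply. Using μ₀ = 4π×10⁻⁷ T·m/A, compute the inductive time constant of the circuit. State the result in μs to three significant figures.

τ ≈ 10.8 μs

A = π(d/2)² = π(1.175×10^-2 m)² = 4.337×10^-4 m².
L = μ₀N²A/ℓ = (4π×10⁻⁷)(1400)²(4.337×10^-4)/(0.15) = 7.122×10^-3 H.
τ = L/R = (7.122×10^-3)/(658) = 1.082×10^-5 s.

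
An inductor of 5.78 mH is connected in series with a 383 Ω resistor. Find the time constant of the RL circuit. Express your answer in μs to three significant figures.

τ = L/R = (5.780×10^-3 H)/(383 Ω) = 1.509×10^-5 s.

τ ≈ 15.1 μs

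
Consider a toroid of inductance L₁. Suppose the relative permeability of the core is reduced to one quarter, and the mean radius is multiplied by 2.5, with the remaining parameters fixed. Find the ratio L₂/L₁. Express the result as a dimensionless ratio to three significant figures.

L₂/L₁ = 0.100

For a toroid, L ∝ μᵣN²A/R.
L₂/L₁ = (0.25) × (2.5)^-1 = 0.100.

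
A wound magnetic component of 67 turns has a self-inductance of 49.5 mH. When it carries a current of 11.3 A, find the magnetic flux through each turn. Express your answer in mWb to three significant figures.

From L = NΦ_B/I, the flux per turn is Φ_B = LI/N.
Φ_B = (4.950×10^-2 H)(11.3 A)/67 = 8.349×10^-3 Wb.

Φ_B ≈ 8.35 mWb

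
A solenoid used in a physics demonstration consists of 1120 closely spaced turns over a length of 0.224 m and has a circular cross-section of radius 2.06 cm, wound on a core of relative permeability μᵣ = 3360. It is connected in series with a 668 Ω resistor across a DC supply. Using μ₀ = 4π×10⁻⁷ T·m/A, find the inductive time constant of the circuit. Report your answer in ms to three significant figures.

A = πr² = π(2.060×10^-2 m)² = 1.333×10^-3 m².
L = μ₀μᵣN²A/ℓ = (4π×10⁻⁷)(3360)(1120)²(1.333×10^-3)/(0.224) = 31.52 H.
τ = L/R = (31.52)/(668) = 4.719×10^-2 s.

τ ≈ 47.2 ms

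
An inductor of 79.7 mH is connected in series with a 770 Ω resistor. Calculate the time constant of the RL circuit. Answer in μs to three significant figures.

τ = L/R = (7.970×10^-2 H)/(770 Ω) = 1.035×10^-4 s.

τ ≈ 104 μs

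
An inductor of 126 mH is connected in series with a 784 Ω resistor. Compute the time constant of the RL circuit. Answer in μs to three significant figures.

τ ≈ 161 μs

τ = L/R = (0.126 H)/(784 Ω) = 1.607×10^-4 s.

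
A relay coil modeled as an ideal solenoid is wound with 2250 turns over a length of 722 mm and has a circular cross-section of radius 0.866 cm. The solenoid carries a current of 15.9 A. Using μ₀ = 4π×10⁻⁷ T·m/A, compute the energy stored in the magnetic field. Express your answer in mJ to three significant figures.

U ≈ 262 mJ

A = πr² = π(8.660×10^-3 m)² = 2.356×10^-4 m².
L = μ₀N²A/ℓ = (4π×10⁻⁷)(2250)²(2.356×10^-4)/(0.722) = 2.076×10^-3 H.
U = ½LI² = ½(2.076×10^-3)(15.9)² = 0.2624 J.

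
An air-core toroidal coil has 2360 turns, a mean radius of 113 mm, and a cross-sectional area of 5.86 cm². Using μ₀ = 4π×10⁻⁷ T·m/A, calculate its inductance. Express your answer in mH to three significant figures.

L ≈ 5.78 mH

For a thin toroid, L = μ₀N²A/(2πR).
L = (4π×10⁻⁷)(2360)²(5.860×10^-4) / (2π×0.113 m) = 5.777×10^-3 H.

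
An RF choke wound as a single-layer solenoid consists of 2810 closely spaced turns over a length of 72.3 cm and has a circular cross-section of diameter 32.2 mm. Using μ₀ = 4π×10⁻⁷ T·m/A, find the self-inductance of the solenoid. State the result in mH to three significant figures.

A = π(d/2)² = π(1.610×10^-2 m)² = 8.143×10^-4 m².
For a long solenoid, L = μ₀N²A/ℓ.
L = (4π×10⁻⁷)(2810)²(8.143×10^-4)/(0.723 m) = 1.118×10^-2 H.

L ≈ 11.2 mH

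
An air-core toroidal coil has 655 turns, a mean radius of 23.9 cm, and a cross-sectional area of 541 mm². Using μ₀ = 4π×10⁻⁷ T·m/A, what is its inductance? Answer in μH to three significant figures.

For a thin toroid, L = μ₀N²A/(2πR).
L = (4π×10⁻⁷)(655)²(5.410×10^-4) / (2π×0.239 m) = 1.942×10^-4 H.

L ≈ 194 μH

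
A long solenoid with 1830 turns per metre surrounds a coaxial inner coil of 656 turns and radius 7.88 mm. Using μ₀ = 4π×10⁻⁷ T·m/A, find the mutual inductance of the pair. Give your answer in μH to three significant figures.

The outer solenoid produces a uniform field B₁ = μ₀n₁I₁ across the inner coil,
so the flux linkage is N₂Φ = N₂B₁A₂ = μ₀n₁N₂A₂·I₁, giving M = μ₀n₁N₂A₂.
A₂ = πr² = π(7.880×10^-3 m)² = 1.951×10^-4 m².
M = (4π×10⁻⁷)(1830)(656)(1.951×10^-4) = 2.943×10^-4 H.

M ≈ 294 μH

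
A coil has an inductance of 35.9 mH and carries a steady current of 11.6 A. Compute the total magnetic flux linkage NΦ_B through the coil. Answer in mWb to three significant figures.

From L = NΦ_B/I, the flux linkage is NΦ_B = LI.
NΦ_B = (3.590×10^-2 H)(11.6 A) = 0.4164 Wb.

NΦ_B ≈ 416 mWb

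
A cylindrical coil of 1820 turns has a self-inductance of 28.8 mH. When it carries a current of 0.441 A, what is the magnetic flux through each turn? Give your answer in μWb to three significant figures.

From L = NΦ_B/I, the flux per turn is Φ_B = LI/N.
Φ_B = (2.880×10^-2 H)(0.441 A)/1820 = 6.978×10^-6 Wb.

Φ_B ≈ 6.98 μWb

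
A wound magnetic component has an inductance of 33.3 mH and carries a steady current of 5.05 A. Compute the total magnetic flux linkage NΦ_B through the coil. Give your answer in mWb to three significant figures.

NΦ_B ≈ 168 mWb

From L = NΦ_B/I, the flux linkage is NΦ_B = LI.
NΦ_B = (3.330×10^-2 H)(5.05 A) = 0.1682 Wb.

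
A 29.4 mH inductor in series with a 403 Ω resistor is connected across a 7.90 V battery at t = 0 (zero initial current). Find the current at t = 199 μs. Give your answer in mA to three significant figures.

I ≈ 18.3 mA

τ = L/R = 2.940×10^-2/403 = 7.295×10^-5 s; final current I_∞ = ε/R = 7.90/403 = 1.960×10^-2 A.
I(t) = I_∞(1 − e^(−t/τ)) with t/τ = 2.728.
I = (1.960×10^-2)(1 − e^(−2.728)) = 1.832×10^-2 A.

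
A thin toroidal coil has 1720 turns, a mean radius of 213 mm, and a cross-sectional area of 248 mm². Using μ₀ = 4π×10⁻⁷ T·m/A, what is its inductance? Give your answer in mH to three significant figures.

For a thin toroid, L = μ₀N²A/(2πR).
L = (4π×10⁻⁷)(1720)²(2.480×10^-4) / (2π×0.213 m) = 6.889×10^-4 H.

L ≈ 0.689 mH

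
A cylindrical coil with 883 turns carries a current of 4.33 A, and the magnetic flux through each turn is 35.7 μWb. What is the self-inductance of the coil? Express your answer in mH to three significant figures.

L ≈ 7.28 mH

Self-inductance is defined by L = NΦ_B/I (flux linkage over current).
L = (883)(3.570×10^-5 Wb)/(4.33 A) = 7.280×10^-3 H.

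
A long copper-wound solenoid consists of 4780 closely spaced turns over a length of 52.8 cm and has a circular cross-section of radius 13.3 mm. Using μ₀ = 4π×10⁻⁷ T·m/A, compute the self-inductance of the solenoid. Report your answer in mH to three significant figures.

L ≈ 30.2 mH

A = πr² = π(1.330×10^-2 m)² = 5.557×10^-4 m².
For a long solenoid, L = μ₀N²A/ℓ.
L = (4π×10⁻⁷)(4780)²(5.557×10^-4)/(0.528 m) = 3.022×10^-2 H.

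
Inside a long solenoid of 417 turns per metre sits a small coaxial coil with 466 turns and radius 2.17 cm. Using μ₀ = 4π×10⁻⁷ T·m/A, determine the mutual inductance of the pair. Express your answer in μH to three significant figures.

M ≈ 361 μH

The outer solenoid produces a uniform field B₁ = μ₀n₁I₁ across the inner coil,
so the flux linkage is N₂Φ = N₂B₁A₂ = μ₀n₁N₂A₂·I₁, giving M = μ₀n₁N₂A₂.
A₂ = πr² = π(2.170×10^-2 m)² = 1.479×10^-3 m².
M = (4π×10⁻⁷)(417)(466)(1.479×10^-3) = 3.612×10^-4 H.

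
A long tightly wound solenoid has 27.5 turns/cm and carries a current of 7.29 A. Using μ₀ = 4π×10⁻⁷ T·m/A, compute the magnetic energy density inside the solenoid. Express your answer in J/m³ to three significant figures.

u ≈ 253 J/m³

B = μ₀nI = (4π×10⁻⁷)(2.750×10^3)(7.29) = 2.519×10^-2 T.
u = B²/(2μ₀) = (2.519×10^-2)²/(2×4π×10⁻⁷) = 252.5 J/m³.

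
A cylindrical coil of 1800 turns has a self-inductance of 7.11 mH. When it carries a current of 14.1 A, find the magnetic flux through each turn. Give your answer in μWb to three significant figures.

From L = NΦ_B/I, the flux per turn is Φ_B = LI/N.
Φ_B = (7.110×10^-3 H)(14.1 A)/1800 = 5.569×10^-5 Wb.

Φ_B ≈ 55.7 μWb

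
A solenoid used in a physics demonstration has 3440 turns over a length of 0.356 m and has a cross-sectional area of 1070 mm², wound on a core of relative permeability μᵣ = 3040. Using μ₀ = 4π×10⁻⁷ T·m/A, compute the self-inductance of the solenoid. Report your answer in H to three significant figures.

L ≈ 136 H

A = 1070 mm² = 1.070×10^-3 m².
For a long solenoid, L = μ₀μᵣN²A/ℓ.
L = (4π×10⁻⁷)(3040)(3440)²(1.070×10^-3)/(0.356 m) = 135.9 H.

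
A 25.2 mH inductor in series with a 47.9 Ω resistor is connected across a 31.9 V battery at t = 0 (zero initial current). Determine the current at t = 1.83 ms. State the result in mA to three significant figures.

τ = L/R = 2.520×10^-2/47.9 = 5.261×10^-4 s; final current I_∞ = ε/R = 31.9/47.9 = 0.666 A.
I(t) = I_∞(1 − e^(−t/τ)) with t/τ = 3.478.
I = (0.666)(1 − e^(−3.478)) = 0.6454 A.

I ≈ 645 mA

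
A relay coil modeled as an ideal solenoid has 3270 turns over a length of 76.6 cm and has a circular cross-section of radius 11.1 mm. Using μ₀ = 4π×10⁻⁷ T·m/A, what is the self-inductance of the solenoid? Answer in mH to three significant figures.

L ≈ 6.79 mH

A = πr² = π(1.110×10^-2 m)² = 3.871×10^-4 m².
For a long solenoid, L = μ₀N²A/ℓ.
L = (4π×10⁻⁷)(3270)²(3.871×10^-4)/(0.766 m) = 6.790×10^-3 H.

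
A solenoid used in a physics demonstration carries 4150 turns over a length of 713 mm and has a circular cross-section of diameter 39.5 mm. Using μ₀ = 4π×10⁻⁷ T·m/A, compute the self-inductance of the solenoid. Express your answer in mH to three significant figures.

A = π(d/2)² = π(1.975×10^-2 m)² = 1.225×10^-3 m².
For a long solenoid, L = μ₀N²A/ℓ.
L = (4π×10⁻⁷)(4150)²(1.225×10^-3)/(0.713 m) = 3.720×10^-2 H.

L ≈ 37.2 mH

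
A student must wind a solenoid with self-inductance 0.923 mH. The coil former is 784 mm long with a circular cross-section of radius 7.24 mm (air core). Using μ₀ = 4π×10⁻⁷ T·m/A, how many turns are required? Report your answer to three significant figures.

N ≈ 1870 turns

A = πr² = π(7.240×10^-3 m)² = 1.647×10^-4 m².
From L = μ₀N²A/ℓ, N = √(Lℓ / (μ₀A)).
N = √[(9.230×10^-4)(0.784) / ((4π×10⁻⁷)×1.647×10^-4)] = √(3.497×10^6) ≈ 1870.0.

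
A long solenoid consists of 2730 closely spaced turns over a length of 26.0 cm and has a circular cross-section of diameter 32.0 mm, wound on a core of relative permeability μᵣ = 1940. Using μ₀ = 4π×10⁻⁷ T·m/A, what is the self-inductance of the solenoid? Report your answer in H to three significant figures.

A = π(d/2)² = π(1.600×10^-2 m)² = 8.042×10^-4 m².
For a long solenoid, L = μ₀μᵣN²A/ℓ.
L = (4π×10⁻⁷)(1940)(2730)²(8.042×10^-4)/(0.26 m) = 56.2 H.

L ≈ 56.2 H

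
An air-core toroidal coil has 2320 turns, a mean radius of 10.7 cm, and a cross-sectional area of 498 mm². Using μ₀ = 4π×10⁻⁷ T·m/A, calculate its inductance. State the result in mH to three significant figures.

For a thin toroid, L = μ₀N²A/(2πR).
L = (4π×10⁻⁷)(2320)²(4.980×10^-4) / (2π×0.107 m) = 5.010×10^-3 H.

L ≈ 5.01 mH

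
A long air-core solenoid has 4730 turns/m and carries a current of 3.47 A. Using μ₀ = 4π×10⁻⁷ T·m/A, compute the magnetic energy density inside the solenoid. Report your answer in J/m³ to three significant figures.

B = μ₀nI = (4π×10⁻⁷)(4.730×10^3)(3.47) = 2.063×10^-2 T.
u = B²/(2μ₀) = (2.063×10^-2)²/(2×4π×10⁻⁷) = 169.3 J/m³.

u ≈ 169 J/m³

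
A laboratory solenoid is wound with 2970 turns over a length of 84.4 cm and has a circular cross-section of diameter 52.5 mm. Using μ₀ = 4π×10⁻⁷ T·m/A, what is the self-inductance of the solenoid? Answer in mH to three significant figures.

A = π(d/2)² = π(2.625×10^-2 m)² = 2.1648×10^-3 m².
For a long solenoid, L = μ₀N²A/ℓ.
L = (4π×10⁻⁷)(2970)²(2.1648×10^-3)/(0.844 m) = 2.843×10^-2 H.

L ≈ 28.4 mH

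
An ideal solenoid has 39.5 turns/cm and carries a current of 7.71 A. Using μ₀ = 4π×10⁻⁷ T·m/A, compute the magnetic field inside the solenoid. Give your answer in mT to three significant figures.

B ≈ 38.3 mT

Inside a long solenoid, B = μ₀nI.
B = (4π×10⁻⁷)(3.950×10^3 m⁻¹)(7.71 A) = 3.827×10^-2 T.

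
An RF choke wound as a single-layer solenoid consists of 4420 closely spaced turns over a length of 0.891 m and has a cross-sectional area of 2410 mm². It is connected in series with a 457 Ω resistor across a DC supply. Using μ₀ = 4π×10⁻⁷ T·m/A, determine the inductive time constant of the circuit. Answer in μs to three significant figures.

A = 2410 mm² = 2.410×10^-3 m².
L = μ₀N²A/ℓ = (4π×10⁻⁷)(4420)²(2.410×10^-3)/(0.891) = 6.640×10^-2 H.
τ = L/R = (6.640×10^-2)/(457) = 1.453×10^-4 s.

τ ≈ 145 μs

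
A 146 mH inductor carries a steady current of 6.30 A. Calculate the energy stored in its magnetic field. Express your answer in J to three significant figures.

U ≈ 2.90 J

Stored magnetic energy: U = ½LI².
U = ½(0.146 H)(6.30 A)² = 2.897 J.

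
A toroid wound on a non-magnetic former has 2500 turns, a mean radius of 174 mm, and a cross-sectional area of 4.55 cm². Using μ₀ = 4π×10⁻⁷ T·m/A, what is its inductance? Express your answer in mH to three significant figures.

L ≈ 3.27 mH

For a thin toroid, L = μ₀N²A/(2πR).
L = (4π×10⁻⁷)(2500)²(4.550×10^-4) / (2π×0.174 m) = 3.269×10^-3 H.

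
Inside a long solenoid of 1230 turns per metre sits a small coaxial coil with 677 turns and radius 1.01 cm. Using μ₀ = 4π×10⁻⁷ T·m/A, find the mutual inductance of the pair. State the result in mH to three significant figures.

The outer solenoid produces a uniform field B₁ = μ₀n₁I₁ across the inner coil,
so the flux linkage is N₂Φ = N₂B₁A₂ = μ₀n₁N₂A₂·I₁, giving M = μ₀n₁N₂A₂.
A₂ = πr² = π(1.010×10^-2 m)² = 3.2047×10^-4 m².
M = (4π×10⁻⁷)(1230)(677)(3.2047×10^-4) = 3.353×10^-4 H.

M ≈ 0.335 mH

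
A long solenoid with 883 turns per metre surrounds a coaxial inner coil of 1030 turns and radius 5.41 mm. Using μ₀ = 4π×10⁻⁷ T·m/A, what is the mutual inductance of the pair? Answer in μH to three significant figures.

The outer solenoid produces a uniform field B₁ = μ₀n₁I₁ across the inner coil,
so the flux linkage is N₂Φ = N₂B₁A₂ = μ₀n₁N₂A₂·I₁, giving M = μ₀n₁N₂A₂.
A₂ = πr² = π(5.410×10^-3 m)² = 9.1948×10^-5 m².
M = (4π×10⁻⁷)(883)(1030)(9.1948×10^-5) = 1.051×10^-4 H.

M ≈ 105 μH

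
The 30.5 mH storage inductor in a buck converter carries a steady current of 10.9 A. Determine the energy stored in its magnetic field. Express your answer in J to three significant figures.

Stored magnetic energy: U = ½LI².
U = ½(3.050×10^-2 H)(10.9 A)² = 1.812 J.

U ≈ 1.81 J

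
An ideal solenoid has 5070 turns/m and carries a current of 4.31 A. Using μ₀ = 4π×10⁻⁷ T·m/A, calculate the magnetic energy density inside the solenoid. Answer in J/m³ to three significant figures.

B = μ₀nI = (4π×10⁻⁷)(5.070×10^3)(4.31) = 2.746×10^-2 T.
u = B²/(2μ₀) = (2.746×10^-2)²/(2×4π×10⁻⁷) = 300 J/m³.

u ≈ 300 J/m³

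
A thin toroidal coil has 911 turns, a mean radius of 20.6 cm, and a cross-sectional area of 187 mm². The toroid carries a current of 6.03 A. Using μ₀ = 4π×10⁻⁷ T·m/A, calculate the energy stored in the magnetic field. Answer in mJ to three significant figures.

U ≈ 2.74 mJ

L = μ₀N²A/(2πR) = (4π×10⁻⁷)(911)²(1.870×10^-4)/(2π×0.206) = 1.507×10^-4 H.
U = ½LI² = ½(1.507×10^-4)(6.03)² = 2.739×10^-3 J.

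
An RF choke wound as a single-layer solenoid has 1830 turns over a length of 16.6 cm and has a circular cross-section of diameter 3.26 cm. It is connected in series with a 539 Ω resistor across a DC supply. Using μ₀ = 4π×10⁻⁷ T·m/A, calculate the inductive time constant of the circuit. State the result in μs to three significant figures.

τ ≈ 39.3 μs

A = π(d/2)² = π(1.630×10^-2 m)² = 8.347×10^-4 m².
L = μ₀N²A/ℓ = (4π×10⁻⁷)(1830)²(8.347×10^-4)/(0.166) = 2.116×10^-2 H.
τ = L/R = (2.116×10^-2)/(539) = 3.926×10^-5 s.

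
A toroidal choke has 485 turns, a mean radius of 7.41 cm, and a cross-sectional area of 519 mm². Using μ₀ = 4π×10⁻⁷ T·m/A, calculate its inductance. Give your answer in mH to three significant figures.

For a thin toroid, L = μ₀N²A/(2πR).
L = (4π×10⁻⁷)(485)²(5.190×10^-4) / (2π×7.410×10^-2 m) = 3.295×10^-4 H.

L ≈ 0.330 mH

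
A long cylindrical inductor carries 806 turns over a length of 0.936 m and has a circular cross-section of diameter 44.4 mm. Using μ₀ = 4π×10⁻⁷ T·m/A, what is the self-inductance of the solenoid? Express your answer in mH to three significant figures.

A = π(d/2)² = π(2.220×10^-2 m)² = 1.548×10^-3 m².
For a long solenoid, L = μ₀N²A/ℓ.
L = (4π×10⁻⁷)(806)²(1.548×10^-3)/(0.936 m) = 1.350×10^-3 H.

L ≈ 1.35 mH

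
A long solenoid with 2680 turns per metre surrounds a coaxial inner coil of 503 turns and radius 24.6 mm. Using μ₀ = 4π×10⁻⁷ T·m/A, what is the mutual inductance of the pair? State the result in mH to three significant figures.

M ≈ 3.22 mH

The outer solenoid produces a uniform field B₁ = μ₀n₁I₁ across the inner coil,
so the flux linkage is N₂Φ = N₂B₁A₂ = μ₀n₁N₂A₂·I₁, giving M = μ₀n₁N₂A₂.
A₂ = πr² = π(2.460×10^-2 m)² = 1.901×10^-3 m².
M = (4π×10⁻⁷)(2680)(503)(1.901×10^-3) = 3.221×10^-3 H.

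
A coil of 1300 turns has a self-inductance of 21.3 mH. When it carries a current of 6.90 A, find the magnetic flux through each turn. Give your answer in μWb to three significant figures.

From L = NΦ_B/I, the flux per turn is Φ_B = LI/N.
Φ_B = (2.130×10^-2 H)(6.90 A)/1300 = 1.131×10^-4 Wb.

Φ_B ≈ 113 μWb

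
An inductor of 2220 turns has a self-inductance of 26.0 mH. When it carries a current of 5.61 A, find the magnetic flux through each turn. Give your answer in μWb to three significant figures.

Φ_B ≈ 65.7 μWb

From L = NΦ_B/I, the flux per turn is Φ_B = LI/N.
Φ_B = (2.600×10^-2 H)(5.61 A)/2220 = 6.570×10^-5 Wb.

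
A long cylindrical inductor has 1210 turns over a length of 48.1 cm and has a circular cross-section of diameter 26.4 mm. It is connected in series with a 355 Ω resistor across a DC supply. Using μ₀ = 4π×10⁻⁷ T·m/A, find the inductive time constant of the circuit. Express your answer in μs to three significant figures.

A = π(d/2)² = π(1.320×10^-2 m)² = 5.474×10^-4 m².
L = μ₀N²A/ℓ = (4π×10⁻⁷)(1210)²(5.474×10^-4)/(0.481) = 2.094×10^-3 H.
τ = L/R = (2.094×10^-3)/(355) = 5.898×10^-6 s.

τ ≈ 5.90 μs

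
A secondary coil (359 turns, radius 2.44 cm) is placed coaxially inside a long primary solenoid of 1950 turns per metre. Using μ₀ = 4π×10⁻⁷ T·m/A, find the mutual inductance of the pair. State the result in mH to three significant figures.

M ≈ 1.65 mH

The outer solenoid produces a uniform field B₁ = μ₀n₁I₁ across the inner coil,
so the flux linkage is N₂Φ = N₂B₁A₂ = μ₀n₁N₂A₂·I₁, giving M = μ₀n₁N₂A₂.
A₂ = πr² = π(2.440×10^-2 m)² = 1.870×10^-3 m².
M = (4π×10⁻⁷)(1950)(359)(1.870×10^-3) = 1.645×10^-3 H.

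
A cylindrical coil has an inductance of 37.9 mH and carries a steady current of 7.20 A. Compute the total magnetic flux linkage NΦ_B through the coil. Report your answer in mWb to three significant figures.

NΦ_B ≈ 273 mWb

From L = NΦ_B/I, the flux linkage is NΦ_B = LI.
NΦ_B = (3.790×10^-2 H)(7.20 A) = 0.2729 Wb.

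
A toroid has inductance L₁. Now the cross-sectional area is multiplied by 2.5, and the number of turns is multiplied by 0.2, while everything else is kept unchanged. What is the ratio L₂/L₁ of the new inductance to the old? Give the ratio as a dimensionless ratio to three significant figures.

L₂/L₁ = 0.100

For a toroid, L ∝ μᵣN²A/R.
L₂/L₁ = (2.5) × (0.2)^2 = 0.100.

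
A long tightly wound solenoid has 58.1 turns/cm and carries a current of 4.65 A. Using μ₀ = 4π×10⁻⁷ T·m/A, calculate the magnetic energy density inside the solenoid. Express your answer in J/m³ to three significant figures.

B = μ₀nI = (4π×10⁻⁷)(5.810×10^3)(4.65) = 3.39499×10^-2 T.
u = B²/(2μ₀) = (3.39499×10^-2)²/(2×4π×10⁻⁷) = 458.6 J/m³.

u ≈ 459 J/m³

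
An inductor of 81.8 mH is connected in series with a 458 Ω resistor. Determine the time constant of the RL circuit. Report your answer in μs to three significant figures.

τ = L/R = (8.180×10^-2 H)/(458 Ω) = 1.786×10^-4 s.

τ ≈ 179 μs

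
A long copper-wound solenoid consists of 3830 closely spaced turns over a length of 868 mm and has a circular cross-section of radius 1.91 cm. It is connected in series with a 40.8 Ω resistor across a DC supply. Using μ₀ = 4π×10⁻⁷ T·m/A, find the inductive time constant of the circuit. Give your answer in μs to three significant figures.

A = πr² = π(1.910×10^-2 m)² = 1.146×10^-3 m².
L = μ₀N²A/ℓ = (4π×10⁻⁷)(3830)²(1.146×10^-3)/(0.868) = 2.434×10^-2 H.
τ = L/R = (2.434×10^-2)/(40.8) = 5.965×10^-4 s.

τ ≈ 597 μs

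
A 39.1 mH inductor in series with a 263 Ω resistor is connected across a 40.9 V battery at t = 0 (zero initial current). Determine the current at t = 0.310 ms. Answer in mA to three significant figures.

I ≈ 136 mA

τ = L/R = 3.910×10^-2/263 = 1.487×10^-4 s; final current I_∞ = ε/R = 40.9/263 = 0.1555 A.
I(t) = I_∞(1 − e^(−t/τ)) with t/τ = 2.085.
I = (0.1555)(1 − e^(−2.085)) = 0.1362 A.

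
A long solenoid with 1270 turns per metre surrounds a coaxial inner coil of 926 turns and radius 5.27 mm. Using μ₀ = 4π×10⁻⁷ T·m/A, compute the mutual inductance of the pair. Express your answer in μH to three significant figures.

M ≈ 129 μH

The outer solenoid produces a uniform field B₁ = μ₀n₁I₁ across the inner coil,
so the flux linkage is N₂Φ = N₂B₁A₂ = μ₀n₁N₂A₂·I₁, giving M = μ₀n₁N₂A₂.
A₂ = πr² = π(5.270×10^-3 m)² = 8.725×10^-5 m².
M = (4π×10⁻⁷)(1270)(926)(8.725×10^-5) = 1.289×10^-4 H.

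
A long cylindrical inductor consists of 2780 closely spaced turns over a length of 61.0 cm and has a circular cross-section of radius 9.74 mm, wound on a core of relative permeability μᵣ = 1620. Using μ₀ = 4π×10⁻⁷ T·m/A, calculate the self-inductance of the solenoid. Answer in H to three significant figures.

A = πr² = π(9.740×10^-3 m)² = 2.980×10^-4 m².
For a long solenoid, L = μ₀μᵣN²A/ℓ.
L = (4π×10⁻⁷)(1620)(2780)²(2.980×10^-4)/(0.61 m) = 7.687 H.

L ≈ 7.69 H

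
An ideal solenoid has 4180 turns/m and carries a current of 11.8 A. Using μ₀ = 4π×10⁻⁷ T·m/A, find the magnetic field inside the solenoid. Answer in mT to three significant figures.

B ≈ 62.0 mT

Inside a long solenoid, B = μ₀nI.
B = (4π×10⁻⁷)(4.180×10^3 m⁻¹)(11.8 A) = 6.198×10^-2 T.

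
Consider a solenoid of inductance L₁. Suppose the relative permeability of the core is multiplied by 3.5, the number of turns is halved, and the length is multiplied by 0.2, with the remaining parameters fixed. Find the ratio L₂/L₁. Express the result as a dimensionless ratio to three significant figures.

For a solenoid, L ∝ μᵣN²A/ℓ.
L₂/L₁ = (3.5) × (0.5)^2 × (0.2)^-1 = 4.38.

L₂/L₁ = 4.38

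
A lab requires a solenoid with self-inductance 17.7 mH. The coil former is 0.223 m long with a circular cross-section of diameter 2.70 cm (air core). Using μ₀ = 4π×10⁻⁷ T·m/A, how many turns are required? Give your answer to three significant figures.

N ≈ 2340 turns

A = π(d/2)² = π(1.350×10^-2 m)² = 5.726×10^-4 m².
From L = μ₀N²A/ℓ, N = √(Lℓ / (μ₀A)).
N = √[(1.770×10^-2)(0.223) / ((4π×10⁻⁷)×5.726×10^-4)] = √(5.486×10^6) ≈ 2342.2.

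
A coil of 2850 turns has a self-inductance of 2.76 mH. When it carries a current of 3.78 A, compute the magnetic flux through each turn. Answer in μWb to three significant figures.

From L = NΦ_B/I, the flux per turn is Φ_B = LI/N.
Φ_B = (2.760×10^-3 H)(3.78 A)/2850 = 3.661×10^-6 Wb.

Φ_B ≈ 3.66 μWb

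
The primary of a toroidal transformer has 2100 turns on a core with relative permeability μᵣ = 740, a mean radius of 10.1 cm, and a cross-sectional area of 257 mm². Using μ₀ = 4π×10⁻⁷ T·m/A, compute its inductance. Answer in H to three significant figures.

For a thin toroid, L = μ₀μᵣN²A/(2πR).
L = (4π×10⁻⁷)(740)(2100)²(2.570×10^-4) / (2π×0.101 m) = 1.661 H.

L ≈ 1.66 H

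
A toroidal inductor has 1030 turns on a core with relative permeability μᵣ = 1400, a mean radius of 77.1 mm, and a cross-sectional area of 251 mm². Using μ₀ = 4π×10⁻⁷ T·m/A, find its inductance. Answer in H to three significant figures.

For a thin toroid, L = μ₀μᵣN²A/(2πR).
L = (4π×10⁻⁷)(1400)(1030)²(2.510×10^-4) / (2π×7.710×10^-2 m) = 0.9671 H.

L ≈ 0.967 H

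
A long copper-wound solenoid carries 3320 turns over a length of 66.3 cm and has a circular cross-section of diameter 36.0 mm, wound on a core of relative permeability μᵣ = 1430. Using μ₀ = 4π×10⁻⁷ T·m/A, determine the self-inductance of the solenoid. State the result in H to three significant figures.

A = π(d/2)² = π(1.800×10^-2 m)² = 1.018×10^-3 m².
For a long solenoid, L = μ₀μᵣN²A/ℓ.
L = (4π×10⁻⁷)(1430)(3320)²(1.018×10^-3)/(0.663 m) = 30.41 H.

L ≈ 30.4 H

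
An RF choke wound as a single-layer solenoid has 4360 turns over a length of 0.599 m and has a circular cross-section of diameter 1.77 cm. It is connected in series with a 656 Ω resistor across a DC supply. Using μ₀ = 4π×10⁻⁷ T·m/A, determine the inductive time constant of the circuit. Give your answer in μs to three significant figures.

A = π(d/2)² = π(8.850×10^-3 m)² = 2.461×10^-4 m².
L = μ₀N²A/ℓ = (4π×10⁻⁷)(4360)²(2.461×10^-4)/(0.599) = 9.813×10^-3 H.
τ = L/R = (9.813×10^-3)/(656) = 1.496×10^-5 s.

τ ≈ 15.0 μs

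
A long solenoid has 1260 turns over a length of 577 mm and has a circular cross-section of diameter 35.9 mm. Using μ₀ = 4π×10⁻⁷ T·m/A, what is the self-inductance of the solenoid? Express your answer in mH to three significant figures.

A = π(d/2)² = π(1.795×10^-2 m)² = 1.012×10^-3 m².
For a long solenoid, L = μ₀N²A/ℓ.
L = (4π×10⁻⁷)(1260)²(1.012×10^-3)/(0.577 m) = 3.500×10^-3 H.

L ≈ 3.50 mH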